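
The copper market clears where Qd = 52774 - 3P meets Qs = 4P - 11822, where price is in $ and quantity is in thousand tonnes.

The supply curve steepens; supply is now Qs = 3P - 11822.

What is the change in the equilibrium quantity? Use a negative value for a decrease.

-4614

Solve the original market: 52774 - 3P = 4P - 11822, hence P = 9228 and Q = 25090.
After the shift, demand is Qd = 52774 - 3P and supply is Qs = 3P - 11822.
Equate the new curves: 52774 - 3P = 3P - 11822, giving 64596 = 6P, P = 10766, Q = 20476.
ΔQ = 20476 − 25090 = -4614.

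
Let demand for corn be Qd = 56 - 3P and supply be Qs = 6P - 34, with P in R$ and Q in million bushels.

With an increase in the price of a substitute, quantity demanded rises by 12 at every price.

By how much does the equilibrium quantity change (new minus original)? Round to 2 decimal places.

Initially, 56 - 3P = 6P - 34, so 90 = 9P and P = 10, Q = 26.
The new curves are Qd = 68 - 3P (demand) and Qs = 6P - 34 (supply).
New equilibrium: 68 - 3P = 6P - 34 ⇒ 102 = 9P ⇒ P = 34/3 ≈ 11.3333, Q = 34.
ΔQ = 34 − 26 = +8.00.

+8.00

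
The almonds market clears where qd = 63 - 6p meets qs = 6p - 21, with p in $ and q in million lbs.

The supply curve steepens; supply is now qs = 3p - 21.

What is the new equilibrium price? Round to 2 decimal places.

Before the shock: 63 - 6p = 6p - 21 ⇒ 84 = 12p ⇒ p = 7, q = 21.
The new curves are qd = 63 - 6p (demand) and qs = 3p - 21 (supply).
Equate the new curves: 63 - 6p = 3p - 21, giving 84 = 9p, p = 28/3 ≈ 9.3333, q = 7.

9.33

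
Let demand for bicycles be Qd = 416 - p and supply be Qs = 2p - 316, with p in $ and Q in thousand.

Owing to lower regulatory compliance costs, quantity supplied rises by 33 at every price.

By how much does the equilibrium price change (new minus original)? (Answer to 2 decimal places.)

Before the shock: 416 - p = 2p - 316 ⇒ 732 = 3p ⇒ p = 244, Q = 172.
The new curves are Qd = 416 - p (demand) and Qs = 2p - 283 (supply).
Clearing the new market: 416 - p = 2p - 283, so p = 233 and Q = 183.
Δp = 233 − 244 = -11.00.

-11.00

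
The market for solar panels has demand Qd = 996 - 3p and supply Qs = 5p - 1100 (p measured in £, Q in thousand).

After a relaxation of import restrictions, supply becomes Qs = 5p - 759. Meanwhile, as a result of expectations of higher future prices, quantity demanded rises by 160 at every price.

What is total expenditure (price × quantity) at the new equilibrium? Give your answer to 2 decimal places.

104816.33

Initially, 996 - 3p = 5p - 1100, so 2096 = 8p and p = 262, Q = 210.
The new curves are Qd = 1156 - 3p (demand) and Qs = 5p - 759 (supply).
Equate the new curves: 1156 - 3p = 5p - 759, giving 1915 = 8p, p = 239.375, Q = 437.875.
New expenditure = 239.375 × 437.875 = 104816.33.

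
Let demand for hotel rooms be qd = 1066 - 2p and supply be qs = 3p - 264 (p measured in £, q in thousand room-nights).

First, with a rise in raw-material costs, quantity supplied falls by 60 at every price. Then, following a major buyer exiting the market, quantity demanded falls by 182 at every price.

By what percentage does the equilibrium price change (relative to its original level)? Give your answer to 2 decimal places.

Initially, 1066 - 2p = 3p - 264, so 1330 = 5p and p = 266, q = 534.
The new curves are qd = 884 - 2p (demand) and qs = 3p - 324 (supply).
Clearing the new market: 884 - 2p = 3p - 324, so p = 241.6 and q = 400.8.
%Δp = (241.6 − 266) / 266 × 100 = -9.17%.

-9.17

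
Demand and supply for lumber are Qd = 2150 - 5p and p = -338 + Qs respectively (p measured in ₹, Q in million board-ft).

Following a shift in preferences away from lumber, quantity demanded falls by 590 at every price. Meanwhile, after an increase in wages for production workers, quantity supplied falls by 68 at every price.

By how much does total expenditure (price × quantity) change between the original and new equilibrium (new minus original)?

Solve the original market: 2150 - 5p = p + 338, hence p = 302 and Q = 640.
With the change applied: demand Qd = 1560 - 5p, supply Qs = p + 270.
New equilibrium: 1560 - 5p = p + 270 ⇒ 1290 = 6p ⇒ p = 215, Q = 485.
Expenditure moves from 302×640 = 193280 to 215×485 = 104275; change = -89005.

-89005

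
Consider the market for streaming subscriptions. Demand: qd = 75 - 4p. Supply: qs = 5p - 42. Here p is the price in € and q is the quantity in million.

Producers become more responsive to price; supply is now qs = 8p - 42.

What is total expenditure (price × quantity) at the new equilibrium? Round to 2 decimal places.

351.00

Solve the original market: 75 - 4p = 5p - 42, hence p = 13 and q = 23.
The new curves are qd = 75 - 4p (demand) and qs = 8p - 42 (supply).
Setting them equal: 75 - 4p = 8p - 42 → 117 = 12p, so p = 9.75 and q = 36.
New expenditure = 9.75 × 36 = 351.00.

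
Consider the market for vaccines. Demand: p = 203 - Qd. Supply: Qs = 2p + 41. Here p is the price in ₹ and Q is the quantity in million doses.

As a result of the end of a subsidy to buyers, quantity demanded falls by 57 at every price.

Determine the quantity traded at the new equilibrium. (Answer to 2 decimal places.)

Solve the original market: 203 - p = 2p + 41, hence p = 54 and Q = 149.
After the shift, demand is Qd = 146 - p and supply is Qs = 2p + 41.
Clearing the new market: 146 - p = 2p + 41, so p = 35 and Q = 111.

111.00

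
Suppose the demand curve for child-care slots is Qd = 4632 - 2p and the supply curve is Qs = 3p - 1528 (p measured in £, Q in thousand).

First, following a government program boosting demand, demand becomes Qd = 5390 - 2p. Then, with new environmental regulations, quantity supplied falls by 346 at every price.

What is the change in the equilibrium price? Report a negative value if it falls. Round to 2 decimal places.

+220.80

Initially, 4632 - 2p = 3p - 1528, so 6160 = 5p and p = 1232, Q = 2168.
The new curves are Qd = 5390 - 2p (demand) and Qs = 3p - 1874 (supply).
Equate the new curves: 5390 - 2p = 3p - 1874, giving 7264 = 5p, p = 1452.8, Q = 2484.4.
Δp = 1452.8 − 1232 = +220.80.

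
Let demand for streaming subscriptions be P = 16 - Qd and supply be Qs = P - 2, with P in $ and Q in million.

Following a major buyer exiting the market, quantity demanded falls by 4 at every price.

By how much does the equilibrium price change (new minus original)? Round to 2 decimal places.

-2.00

Before the shock: 16 - P = P - 2 ⇒ 18 = 2P ⇒ P = 9, Q = 7.
The shock moves the curves to Qd = 12 - P and Qs = P - 2.
Equate the new curves: 12 - P = P - 2, giving 14 = 2P, P = 7, Q = 5.
ΔP = 7 − 9 = -2.00.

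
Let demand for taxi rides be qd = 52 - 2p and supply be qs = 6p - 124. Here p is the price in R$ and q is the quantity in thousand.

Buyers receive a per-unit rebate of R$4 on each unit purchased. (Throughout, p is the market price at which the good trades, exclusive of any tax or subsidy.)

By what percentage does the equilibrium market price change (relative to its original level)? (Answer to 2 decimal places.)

+4.55

Solve the original market: 52 - 2p = 6p - 124, hence p = 22 and q = 8.
Since buyers' out-of-pocket price is the market price minus the rebate, the effective demand curve becomes qd = 60 - 2p.
Setting them equal: 60 - 2p = 6p - 124 → 184 = 8p, so p = 23 and q = 14.
%Δp = (23 − 22) / 22 × 100 = +4.55%.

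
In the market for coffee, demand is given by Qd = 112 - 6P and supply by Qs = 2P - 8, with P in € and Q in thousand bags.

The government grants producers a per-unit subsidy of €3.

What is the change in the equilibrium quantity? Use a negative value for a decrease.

Before the shock: 112 - 6P = 2P - 8 ⇒ 120 = 8P ⇒ P = 15, Q = 22.
Since sellers receive the price plus the subsidy, the effective supply curve becomes Qs = 2P - 2.
New equilibrium: 112 - 6P = 2P - 2 ⇒ 114 = 8P ⇒ P = 14.25, Q = 26.5.
ΔQ = 26.5 − 22 = +4.5.

+4.5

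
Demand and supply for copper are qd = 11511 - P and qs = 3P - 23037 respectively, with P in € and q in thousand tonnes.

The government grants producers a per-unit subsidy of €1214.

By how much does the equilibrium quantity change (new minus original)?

Original equilibrium: 11511 - P = 3P - 23037 gives 34548 = 4P, so P = 8637 and q = 2874.
Since sellers receive the price plus the subsidy, the effective supply curve becomes qs = 3P - 19395.
Equate the new curves: 11511 - P = 3P - 19395, giving 30906 = 4P, P = 7726.5, q = 3784.5.
Δq = 3784.5 − 2874 = +910.5.

+910.5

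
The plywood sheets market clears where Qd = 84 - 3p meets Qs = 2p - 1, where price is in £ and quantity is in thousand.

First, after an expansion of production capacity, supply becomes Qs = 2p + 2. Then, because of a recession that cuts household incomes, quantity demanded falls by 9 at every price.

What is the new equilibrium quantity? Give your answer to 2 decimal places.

Solve the original market: 84 - 3p = 2p - 1, hence p = 17 and Q = 33.
With the change applied: demand Qd = 75 - 3p, supply Qs = 2p + 2.
Equate the new curves: 75 - 3p = 2p + 2, giving 73 = 5p, p = 14.6, Q = 31.2.

31.20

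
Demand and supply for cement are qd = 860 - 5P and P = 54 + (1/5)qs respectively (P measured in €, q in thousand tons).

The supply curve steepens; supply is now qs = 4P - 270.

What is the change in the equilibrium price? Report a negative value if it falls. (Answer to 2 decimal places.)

+12.56

Initially, 860 - 5P = 5P - 270, so 1130 = 10P and P = 113, q = 295.
The shock moves the curves to qd = 860 - 5P and qs = 4P - 270.
Clearing the new market: 860 - 5P = 4P - 270, so P = 1130/9 ≈ 125.5556 and q = 2090/9 ≈ 232.2222.
ΔP = 125.5556 − 113 = +12.56.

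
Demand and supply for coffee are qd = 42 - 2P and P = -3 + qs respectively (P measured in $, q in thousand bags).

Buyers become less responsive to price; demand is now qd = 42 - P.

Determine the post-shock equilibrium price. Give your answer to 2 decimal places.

19.50

Initially, 42 - 2P = P + 3, so 39 = 3P and P = 13, q = 16.
After the shift, demand is qd = 42 - P and supply is qs = P + 3.
Equate the new curves: 42 - P = P + 3, giving 39 = 2P, P = 19.5, q = 22.5.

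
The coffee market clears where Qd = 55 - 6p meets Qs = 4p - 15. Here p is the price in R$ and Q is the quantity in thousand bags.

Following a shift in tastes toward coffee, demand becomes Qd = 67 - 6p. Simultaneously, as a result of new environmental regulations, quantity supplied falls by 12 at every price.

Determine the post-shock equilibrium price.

9.4

Initially, 55 - 6p = 4p - 15, so 70 = 10p and p = 7, Q = 13.
After the shift, demand is Qd = 67 - 6p and supply is Qs = 4p - 27.
Equate the new curves: 67 - 6p = 4p - 27, giving 94 = 10p, p = 9.4, Q = 10.6.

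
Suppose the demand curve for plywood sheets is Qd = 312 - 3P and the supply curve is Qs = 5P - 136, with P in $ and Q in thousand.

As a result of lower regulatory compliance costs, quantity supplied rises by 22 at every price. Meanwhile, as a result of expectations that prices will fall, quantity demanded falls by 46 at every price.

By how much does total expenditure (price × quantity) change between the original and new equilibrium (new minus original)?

-2197.75

Original equilibrium: 312 - 3P = 5P - 136 gives 448 = 8P, so P = 56 and Q = 144.
After the shift, demand is Qd = 266 - 3P and supply is Qs = 5P - 114.
Clearing the new market: 266 - 3P = 5P - 114, so P = 47.5 and Q = 123.5.
Expenditure moves from 56×144 = 8064 to 47.5×123.5 = 5866.25; change = -2197.75.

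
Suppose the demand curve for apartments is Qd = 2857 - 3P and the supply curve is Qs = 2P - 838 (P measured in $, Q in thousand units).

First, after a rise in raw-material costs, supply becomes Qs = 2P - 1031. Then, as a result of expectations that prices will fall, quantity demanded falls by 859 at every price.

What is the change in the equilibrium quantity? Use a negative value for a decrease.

Before the shock: 2857 - 3P = 2P - 838 ⇒ 3695 = 5P ⇒ P = 739, Q = 640.
The new curves are Qd = 1998 - 3P (demand) and Qs = 2P - 1031 (supply).
Setting them equal: 1998 - 3P = 2P - 1031 → 3029 = 5P, so P = 605.8 and Q = 180.6.
ΔQ = 180.6 − 640 = -459.4.

-459.4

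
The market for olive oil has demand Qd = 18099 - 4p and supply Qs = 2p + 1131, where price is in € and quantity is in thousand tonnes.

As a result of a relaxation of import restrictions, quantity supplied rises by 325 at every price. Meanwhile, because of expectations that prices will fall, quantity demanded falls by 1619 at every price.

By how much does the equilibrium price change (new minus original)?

Initially, 18099 - 4p = 2p + 1131, so 16968 = 6p and p = 2828, Q = 6787.
With the change applied: demand Qd = 16480 - 4p, supply Qs = 2p + 1456.
Setting them equal: 16480 - 4p = 2p + 1456 → 15024 = 6p, so p = 2504 and Q = 6464.
Δp = 2504 − 2828 = -324.

-324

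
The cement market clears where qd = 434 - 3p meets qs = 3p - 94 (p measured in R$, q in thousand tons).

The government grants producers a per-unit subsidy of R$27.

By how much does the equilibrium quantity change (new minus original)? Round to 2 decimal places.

+40.50

Original equilibrium: 434 - 3p = 3p - 94 gives 528 = 6p, so p = 88 and q = 170.
Since sellers receive the price plus the subsidy, the effective supply curve becomes qs = 3p - 13.
New equilibrium: 434 - 3p = 3p - 13 ⇒ 447 = 6p ⇒ p = 74.5, q = 210.5.
Δq = 210.5 − 170 = +40.50.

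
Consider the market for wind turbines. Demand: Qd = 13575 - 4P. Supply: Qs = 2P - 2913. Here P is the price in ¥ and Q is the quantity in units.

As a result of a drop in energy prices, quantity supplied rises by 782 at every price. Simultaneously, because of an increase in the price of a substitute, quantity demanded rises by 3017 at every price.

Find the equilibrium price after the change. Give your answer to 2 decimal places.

Before the shock: 13575 - 4P = 2P - 2913 ⇒ 16488 = 6P ⇒ P = 2748, Q = 2583.
The shock moves the curves to Qd = 16592 - 4P and Qs = 2P - 2131.
Equate the new curves: 16592 - 4P = 2P - 2131, giving 18723 = 6P, P = 3120.5, Q = 4110.

3120.50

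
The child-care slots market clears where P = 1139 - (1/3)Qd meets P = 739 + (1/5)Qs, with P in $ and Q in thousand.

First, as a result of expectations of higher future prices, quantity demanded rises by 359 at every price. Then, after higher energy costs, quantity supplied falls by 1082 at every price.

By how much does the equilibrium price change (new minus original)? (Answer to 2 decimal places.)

Original equilibrium: 3417 - 3P = 5P - 3695 gives 7112 = 8P, so P = 889 and Q = 750.
The new curves are Qd = 3776 - 3P (demand) and Qs = 5P - 4777 (supply).
Setting them equal: 3776 - 3P = 5P - 4777 → 8553 = 8P, so P = 1069.125 and Q = 568.625.
ΔP = 1069.125 − 889 = +180.13.

+180.13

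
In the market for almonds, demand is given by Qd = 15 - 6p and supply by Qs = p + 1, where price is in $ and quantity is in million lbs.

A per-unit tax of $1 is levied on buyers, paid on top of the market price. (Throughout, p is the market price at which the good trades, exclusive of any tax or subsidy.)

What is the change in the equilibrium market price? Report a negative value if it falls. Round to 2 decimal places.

Before the shock: 15 - 6p = p + 1 ⇒ 14 = 7p ⇒ p = 2, Q = 3.
Since buyers pay the price plus the tax, the effective demand curve becomes Qd = 9 - 6p.
Setting them equal: 9 - 6p = p + 1 → 8 = 7p, so p = 8/7 ≈ 1.1429 and Q = 15/7 ≈ 2.1429.
Δp = 1.1429 − 2 = -0.86.

-0.86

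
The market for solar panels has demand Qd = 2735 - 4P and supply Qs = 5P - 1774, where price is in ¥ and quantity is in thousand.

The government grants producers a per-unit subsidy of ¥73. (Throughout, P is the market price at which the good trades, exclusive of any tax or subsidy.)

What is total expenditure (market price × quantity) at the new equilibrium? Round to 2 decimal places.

Before the shock: 2735 - 4P = 5P - 1774 ⇒ 4509 = 9P ⇒ P = 501, Q = 731.
Since sellers receive the price plus the subsidy, the effective supply curve becomes Qs = 5P - 1409.
Setting them equal: 2735 - 4P = 5P - 1409 → 4144 = 9P, so P = 4144/9 ≈ 460.4444 and Q = 8039/9 ≈ 893.2222.
New expenditure = 460.4444 × 893.2222 = 411279.21.

411279.21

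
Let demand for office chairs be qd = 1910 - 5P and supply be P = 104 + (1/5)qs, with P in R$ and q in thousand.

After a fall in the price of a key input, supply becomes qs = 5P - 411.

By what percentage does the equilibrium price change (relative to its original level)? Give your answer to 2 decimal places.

-4.49

Original equilibrium: 1910 - 5P = 5P - 520 gives 2430 = 10P, so P = 243 and q = 695.
With the change applied: demand qd = 1910 - 5P, supply qs = 5P - 411.
Clearing the new market: 1910 - 5P = 5P - 411, so P = 232.1 and q = 749.5.
%ΔP = (232.1 − 243) / 243 × 100 = -4.49%.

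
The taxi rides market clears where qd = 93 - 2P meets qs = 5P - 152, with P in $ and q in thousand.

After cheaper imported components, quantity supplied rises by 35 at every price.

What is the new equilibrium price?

Initially, 93 - 2P = 5P - 152, so 245 = 7P and P = 35, q = 23.
The shock moves the curves to qd = 93 - 2P and qs = 5P - 117.
Setting them equal: 93 - 2P = 5P - 117 → 210 = 7P, so P = 30 and q = 33.

30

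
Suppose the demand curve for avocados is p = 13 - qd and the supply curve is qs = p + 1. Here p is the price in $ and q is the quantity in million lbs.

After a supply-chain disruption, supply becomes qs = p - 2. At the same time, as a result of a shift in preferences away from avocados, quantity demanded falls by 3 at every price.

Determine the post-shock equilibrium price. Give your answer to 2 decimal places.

6.00

Initially, 13 - p = p + 1, so 12 = 2p and p = 6, q = 7.
After the shift, demand is qd = 10 - p and supply is qs = p - 2.
Setting them equal: 10 - p = p - 2 → 12 = 2p, so p = 6 and q = 4.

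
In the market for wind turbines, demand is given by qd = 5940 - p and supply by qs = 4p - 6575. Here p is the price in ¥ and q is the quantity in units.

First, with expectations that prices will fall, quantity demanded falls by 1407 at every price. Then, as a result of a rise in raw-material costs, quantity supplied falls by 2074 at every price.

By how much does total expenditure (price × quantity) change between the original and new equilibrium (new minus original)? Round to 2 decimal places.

Original equilibrium: 5940 - p = 4p - 6575 gives 12515 = 5p, so p = 2503 and q = 3437.
The new curves are qd = 4533 - p (demand) and qs = 4p - 8649 (supply).
Equate the new curves: 4533 - p = 4p - 8649, giving 13182 = 5p, p = 2636.4, q = 1896.6.
Expenditure moves from 2503×3437 = 8602811 to 2636.4×1896.6 = 5000196.24; change = -3602614.76.

-3602614.76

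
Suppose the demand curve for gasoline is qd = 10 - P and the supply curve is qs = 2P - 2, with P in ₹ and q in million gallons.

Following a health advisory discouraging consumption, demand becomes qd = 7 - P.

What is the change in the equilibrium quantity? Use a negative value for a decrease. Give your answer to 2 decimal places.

Solve the original market: 10 - P = 2P - 2, hence P = 4 and q = 6.
The new curves are qd = 7 - P (demand) and qs = 2P - 2 (supply).
New equilibrium: 7 - P = 2P - 2 ⇒ 9 = 3P ⇒ P = 3, q = 4.
Δq = 4 − 6 = -2.00.

-2.00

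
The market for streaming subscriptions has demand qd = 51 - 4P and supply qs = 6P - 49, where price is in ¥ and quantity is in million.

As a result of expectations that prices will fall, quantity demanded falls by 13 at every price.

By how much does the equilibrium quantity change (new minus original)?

Before the shock: 51 - 4P = 6P - 49 ⇒ 100 = 10P ⇒ P = 10, q = 11.
With the change applied: demand qd = 38 - 4P, supply qs = 6P - 49.
New equilibrium: 38 - 4P = 6P - 49 ⇒ 87 = 10P ⇒ P = 8.7, q = 3.2.
Δq = 3.2 − 11 = -7.8.

-7.8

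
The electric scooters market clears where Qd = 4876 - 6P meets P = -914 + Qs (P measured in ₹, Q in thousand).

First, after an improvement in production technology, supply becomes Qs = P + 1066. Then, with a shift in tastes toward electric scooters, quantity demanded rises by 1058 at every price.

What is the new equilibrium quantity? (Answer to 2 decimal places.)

Original equilibrium: 4876 - 6P = P + 914 gives 3962 = 7P, so P = 566 and Q = 1480.
After the shift, demand is Qd = 5934 - 6P and supply is Qs = P + 1066.
New equilibrium: 5934 - 6P = P + 1066 ⇒ 4868 = 7P ⇒ P = 4868/7 ≈ 695.4286, Q = 12330/7 ≈ 1761.4286.

1761.43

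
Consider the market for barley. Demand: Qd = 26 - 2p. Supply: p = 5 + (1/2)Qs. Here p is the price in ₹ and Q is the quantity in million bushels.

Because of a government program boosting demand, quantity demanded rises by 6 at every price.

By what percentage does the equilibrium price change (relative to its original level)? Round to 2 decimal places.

+16.67

Before the shock: 26 - 2p = 2p - 10 ⇒ 36 = 4p ⇒ p = 9, Q = 8.
The new curves are Qd = 32 - 2p (demand) and Qs = 2p - 10 (supply).
New equilibrium: 32 - 2p = 2p - 10 ⇒ 42 = 4p ⇒ p = 10.5, Q = 11.
%Δp = (10.5 − 9) / 9 × 100 = +16.67%.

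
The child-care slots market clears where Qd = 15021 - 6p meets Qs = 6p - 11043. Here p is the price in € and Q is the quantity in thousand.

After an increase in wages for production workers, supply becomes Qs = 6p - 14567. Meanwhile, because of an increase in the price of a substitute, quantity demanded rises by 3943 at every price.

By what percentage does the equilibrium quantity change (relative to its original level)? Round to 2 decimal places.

Solve the original market: 15021 - 6p = 6p - 11043, hence p = 2172 and Q = 1989.
With the change applied: demand Qd = 18964 - 6p, supply Qs = 6p - 14567.
Setting them equal: 18964 - 6p = 6p - 14567 → 33531 = 12p, so p = 2794.25 and Q = 2198.5.
%ΔQ = (2198.5 − 1989) / 1989 × 100 = +10.53%.

+10.53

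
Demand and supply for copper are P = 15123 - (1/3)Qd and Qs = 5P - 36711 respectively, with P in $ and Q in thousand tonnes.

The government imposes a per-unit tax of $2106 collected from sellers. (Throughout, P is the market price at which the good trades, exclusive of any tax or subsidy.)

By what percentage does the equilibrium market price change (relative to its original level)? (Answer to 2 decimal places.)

Solve the original market: 45369 - 3P = 5P - 36711, hence P = 10260 and Q = 14589.
Since sellers keep the price net of the tax, the effective supply curve becomes Qs = 5P - 47241.
Setting them equal: 45369 - 3P = 5P - 47241 → 92610 = 8P, so P = 11576.25 and Q = 10640.25.
%ΔP = (11576.25 − 10260) / 10260 × 100 = +12.83%.

+12.83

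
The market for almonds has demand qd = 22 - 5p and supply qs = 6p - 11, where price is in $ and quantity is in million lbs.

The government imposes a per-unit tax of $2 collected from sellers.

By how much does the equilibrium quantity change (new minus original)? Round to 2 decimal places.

Before the shock: 22 - 5p = 6p - 11 ⇒ 33 = 11p ⇒ p = 3, q = 7.
Since sellers keep the price net of the tax, the effective supply curve becomes qs = 6p - 23.
New equilibrium: 22 - 5p = 6p - 23 ⇒ 45 = 11p ⇒ p = 45/11 ≈ 4.0909, q = 17/11 ≈ 1.5455.
Δq = 1.5455 − 7 = -5.45.

-5.45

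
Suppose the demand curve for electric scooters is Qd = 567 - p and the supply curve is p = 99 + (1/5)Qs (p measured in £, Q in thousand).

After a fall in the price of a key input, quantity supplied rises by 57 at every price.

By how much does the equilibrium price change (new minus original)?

-9.5

Original equilibrium: 567 - p = 5p - 495 gives 1062 = 6p, so p = 177 and Q = 390.
The new curves are Qd = 567 - p (demand) and Qs = 5p - 438 (supply).
New equilibrium: 567 - p = 5p - 438 ⇒ 1005 = 6p ⇒ p = 167.5, Q = 399.5.
Δp = 167.5 − 177 = -9.5.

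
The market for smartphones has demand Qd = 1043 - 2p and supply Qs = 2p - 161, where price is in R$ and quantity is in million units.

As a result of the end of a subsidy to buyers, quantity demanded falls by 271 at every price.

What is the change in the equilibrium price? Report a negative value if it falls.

Original equilibrium: 1043 - 2p = 2p - 161 gives 1204 = 4p, so p = 301 and Q = 441.
The shock moves the curves to Qd = 772 - 2p and Qs = 2p - 161.
Equate the new curves: 772 - 2p = 2p - 161, giving 933 = 4p, p = 233.25, Q = 305.5.
Δp = 233.25 − 301 = -67.75.

-67.75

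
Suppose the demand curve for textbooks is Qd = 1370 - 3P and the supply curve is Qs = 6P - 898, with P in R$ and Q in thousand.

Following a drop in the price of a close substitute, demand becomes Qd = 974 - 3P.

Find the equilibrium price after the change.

Before the shock: 1370 - 3P = 6P - 898 ⇒ 2268 = 9P ⇒ P = 252, Q = 614.
The shock moves the curves to Qd = 974 - 3P and Qs = 6P - 898.
Equate the new curves: 974 - 3P = 6P - 898, giving 1872 = 9P, P = 208, Q = 350.

208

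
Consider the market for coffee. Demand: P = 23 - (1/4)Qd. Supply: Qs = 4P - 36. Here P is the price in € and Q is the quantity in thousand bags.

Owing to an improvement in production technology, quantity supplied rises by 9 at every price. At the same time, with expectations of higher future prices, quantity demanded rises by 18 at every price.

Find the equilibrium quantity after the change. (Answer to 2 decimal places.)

Initially, 92 - 4P = 4P - 36, so 128 = 8P and P = 16, Q = 28.
After the shift, demand is Qd = 110 - 4P and supply is Qs = 4P - 27.
Equate the new curves: 110 - 4P = 4P - 27, giving 137 = 8P, P = 17.125, Q = 41.5.

41.50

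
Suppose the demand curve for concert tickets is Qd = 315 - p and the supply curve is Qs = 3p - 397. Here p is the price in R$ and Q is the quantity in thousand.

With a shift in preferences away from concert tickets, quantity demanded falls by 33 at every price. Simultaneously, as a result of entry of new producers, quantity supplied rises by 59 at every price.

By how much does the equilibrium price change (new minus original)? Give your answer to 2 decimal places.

Solve the original market: 315 - p = 3p - 397, hence p = 178 and Q = 137.
The new curves are Qd = 282 - p (demand) and Qs = 3p - 338 (supply).
Setting them equal: 282 - p = 3p - 338 → 620 = 4p, so p = 155 and Q = 127.
Δp = 155 − 178 = -23.00.

-23.00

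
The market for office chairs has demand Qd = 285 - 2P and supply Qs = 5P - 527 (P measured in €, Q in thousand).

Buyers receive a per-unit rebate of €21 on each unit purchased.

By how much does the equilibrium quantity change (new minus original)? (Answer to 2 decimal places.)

Solve the original market: 285 - 2P = 5P - 527, hence P = 116 and Q = 53.
Since buyers' out-of-pocket price is the market price minus the rebate, the effective demand curve becomes Qd = 327 - 2P.
Clearing the new market: 327 - 2P = 5P - 527, so P = 122 and Q = 83.
ΔQ = 83 − 53 = +30.00.

+30.00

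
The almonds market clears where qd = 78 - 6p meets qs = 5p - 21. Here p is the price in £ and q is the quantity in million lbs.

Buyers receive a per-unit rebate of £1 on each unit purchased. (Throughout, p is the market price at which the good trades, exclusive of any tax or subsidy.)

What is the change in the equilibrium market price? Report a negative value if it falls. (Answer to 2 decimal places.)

+0.55

Initially, 78 - 6p = 5p - 21, so 99 = 11p and p = 9, q = 24.
Since buyers' out-of-pocket price is the market price minus the rebate, the effective demand curve becomes qd = 84 - 6p.
Clearing the new market: 84 - 6p = 5p - 21, so p = 105/11 ≈ 9.5455 and q = 294/11 ≈ 26.7273.
Δp = 9.5455 − 9 = +0.55.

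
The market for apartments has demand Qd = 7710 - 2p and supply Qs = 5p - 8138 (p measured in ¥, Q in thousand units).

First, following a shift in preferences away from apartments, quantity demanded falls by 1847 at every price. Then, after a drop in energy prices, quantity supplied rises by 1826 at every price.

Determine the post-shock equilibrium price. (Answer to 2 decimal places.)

Before the shock: 7710 - 2p = 5p - 8138 ⇒ 15848 = 7p ⇒ p = 2264, Q = 3182.
With the change applied: demand Qd = 5863 - 2p, supply Qs = 5p - 6312.
Clearing the new market: 5863 - 2p = 5p - 6312, so p = 12175/7 ≈ 1739.2857 and Q = 16691/7 ≈ 2384.4286.

1739.29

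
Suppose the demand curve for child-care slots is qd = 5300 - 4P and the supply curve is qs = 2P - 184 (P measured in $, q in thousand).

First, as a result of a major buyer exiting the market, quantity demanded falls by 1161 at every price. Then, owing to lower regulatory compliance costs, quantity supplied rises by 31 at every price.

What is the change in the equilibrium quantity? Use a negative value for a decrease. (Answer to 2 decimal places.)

Before the shock: 5300 - 4P = 2P - 184 ⇒ 5484 = 6P ⇒ P = 914, q = 1644.
The shock moves the curves to qd = 4139 - 4P and qs = 2P - 153.
Equate the new curves: 4139 - 4P = 2P - 153, giving 4292 = 6P, P = 2146/3 ≈ 715.3333, q = 3833/3 ≈ 1277.6667.
Δq = 1277.6667 − 1644 = -366.33.

-366.33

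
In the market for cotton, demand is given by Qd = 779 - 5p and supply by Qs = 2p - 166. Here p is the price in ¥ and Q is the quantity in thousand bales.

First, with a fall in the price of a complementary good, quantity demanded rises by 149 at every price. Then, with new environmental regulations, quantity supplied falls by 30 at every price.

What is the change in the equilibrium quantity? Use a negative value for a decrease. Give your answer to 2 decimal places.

+21.14

Before the shock: 779 - 5p = 2p - 166 ⇒ 945 = 7p ⇒ p = 135, Q = 104.
After the shift, demand is Qd = 928 - 5p and supply is Qs = 2p - 196.
Clearing the new market: 928 - 5p = 2p - 196, so p = 1124/7 ≈ 160.5714 and Q = 876/7 ≈ 125.1429.
ΔQ = 125.1429 − 104 = +21.14.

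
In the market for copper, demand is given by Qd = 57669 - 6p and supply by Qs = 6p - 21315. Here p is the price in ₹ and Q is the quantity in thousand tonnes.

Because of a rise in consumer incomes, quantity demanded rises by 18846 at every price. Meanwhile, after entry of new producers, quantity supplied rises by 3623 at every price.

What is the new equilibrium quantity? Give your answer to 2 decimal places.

29411.50

Before the shock: 57669 - 6p = 6p - 21315 ⇒ 78984 = 12p ⇒ p = 6582, Q = 18177.
With the change applied: demand Qd = 76515 - 6p, supply Qs = 6p - 17692.
Equate the new curves: 76515 - 6p = 6p - 17692, giving 94207 = 12p, p = 94207/12 ≈ 7850.5833, Q = 29411.5.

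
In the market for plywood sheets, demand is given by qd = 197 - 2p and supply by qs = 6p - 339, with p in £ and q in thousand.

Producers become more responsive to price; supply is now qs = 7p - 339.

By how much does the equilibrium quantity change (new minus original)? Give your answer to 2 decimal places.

+14.89

Before the shock: 197 - 2p = 6p - 339 ⇒ 536 = 8p ⇒ p = 67, q = 63.
With the change applied: demand qd = 197 - 2p, supply qs = 7p - 339.
Setting them equal: 197 - 2p = 7p - 339 → 536 = 9p, so p = 536/9 ≈ 59.5556 and q = 701/9 ≈ 77.8889.
Δq = 77.8889 − 63 = +14.89.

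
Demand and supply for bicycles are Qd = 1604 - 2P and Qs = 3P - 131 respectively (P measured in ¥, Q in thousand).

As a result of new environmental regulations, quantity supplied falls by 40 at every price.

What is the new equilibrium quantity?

894

Original equilibrium: 1604 - 2P = 3P - 131 gives 1735 = 5P, so P = 347 and Q = 910.
The shock moves the curves to Qd = 1604 - 2P and Qs = 3P - 171.
Setting them equal: 1604 - 2P = 3P - 171 → 1775 = 5P, so P = 355 and Q = 894.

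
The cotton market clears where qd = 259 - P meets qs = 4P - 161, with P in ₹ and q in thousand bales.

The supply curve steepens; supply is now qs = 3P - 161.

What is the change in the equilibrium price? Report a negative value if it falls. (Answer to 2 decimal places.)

Initially, 259 - P = 4P - 161, so 420 = 5P and P = 84, q = 175.
The new curves are qd = 259 - P (demand) and qs = 3P - 161 (supply).
Equate the new curves: 259 - P = 3P - 161, giving 420 = 4P, P = 105, q = 154.
ΔP = 105 − 84 = +21.00.

+21.00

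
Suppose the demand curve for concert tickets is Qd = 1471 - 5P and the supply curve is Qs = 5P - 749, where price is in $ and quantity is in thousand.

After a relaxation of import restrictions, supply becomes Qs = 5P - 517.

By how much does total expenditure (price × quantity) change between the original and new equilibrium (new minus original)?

+14685.6

Original equilibrium: 1471 - 5P = 5P - 749 gives 2220 = 10P, so P = 222 and Q = 361.
The shock moves the curves to Qd = 1471 - 5P and Qs = 5P - 517.
Equate the new curves: 1471 - 5P = 5P - 517, giving 1988 = 10P, P = 198.8, Q = 477.
Expenditure moves from 222×361 = 80142 to 198.8×477 = 94827.6; change = +14685.6.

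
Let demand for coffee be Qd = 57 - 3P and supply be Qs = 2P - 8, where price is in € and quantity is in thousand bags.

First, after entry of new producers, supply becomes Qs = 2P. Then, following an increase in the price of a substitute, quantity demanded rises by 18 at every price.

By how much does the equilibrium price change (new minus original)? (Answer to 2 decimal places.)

Solve the original market: 57 - 3P = 2P - 8, hence P = 13 and Q = 18.
The shock moves the curves to Qd = 75 - 3P and Qs = 2P.
Setting them equal: 75 - 3P = 2P → 75 = 5P, so P = 15 and Q = 30.
ΔP = 15 − 13 = +2.00.

+2.00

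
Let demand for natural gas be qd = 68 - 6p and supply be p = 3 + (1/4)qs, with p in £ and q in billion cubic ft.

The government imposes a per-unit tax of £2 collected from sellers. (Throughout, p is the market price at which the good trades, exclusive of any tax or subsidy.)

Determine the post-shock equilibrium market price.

8.8

Solve the original market: 68 - 6p = 4p - 12, hence p = 8 and q = 20.
Since sellers keep the price net of the tax, the effective supply curve becomes qs = 4p - 20.
Equate the new curves: 68 - 6p = 4p - 20, giving 88 = 10p, p = 8.8, q = 15.2.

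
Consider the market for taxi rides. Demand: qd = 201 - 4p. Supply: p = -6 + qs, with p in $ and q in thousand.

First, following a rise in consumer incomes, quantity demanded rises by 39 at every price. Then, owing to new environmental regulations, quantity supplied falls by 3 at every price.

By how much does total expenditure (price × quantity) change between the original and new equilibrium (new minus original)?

+633.96

Solve the original market: 201 - 4p = p + 6, hence p = 39 and q = 45.
The shock moves the curves to qd = 240 - 4p and qs = p + 3.
Clearing the new market: 240 - 4p = p + 3, so p = 47.4 and q = 50.4.
Expenditure moves from 39×45 = 1755 to 47.4×50.4 = 2388.96; change = +633.96.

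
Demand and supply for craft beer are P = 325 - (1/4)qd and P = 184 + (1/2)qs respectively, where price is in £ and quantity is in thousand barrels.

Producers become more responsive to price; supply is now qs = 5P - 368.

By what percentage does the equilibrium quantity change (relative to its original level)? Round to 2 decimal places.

Initially, 1300 - 4P = 2P - 368, so 1668 = 6P and P = 278, q = 188.
The shock moves the curves to qd = 1300 - 4P and qs = 5P - 368.
New equilibrium: 1300 - 4P = 5P - 368 ⇒ 1668 = 9P ⇒ P = 556/3 ≈ 185.3333, q = 1676/3 ≈ 558.6667.
%Δq = (558.6667 − 188) / 188 × 100 = +197.16%.

+197.16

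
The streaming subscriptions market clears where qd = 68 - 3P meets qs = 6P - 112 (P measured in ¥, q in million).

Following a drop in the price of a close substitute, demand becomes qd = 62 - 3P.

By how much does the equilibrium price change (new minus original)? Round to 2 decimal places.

-0.67

Before the shock: 68 - 3P = 6P - 112 ⇒ 180 = 9P ⇒ P = 20, q = 8.
The new curves are qd = 62 - 3P (demand) and qs = 6P - 112 (supply).
Setting them equal: 62 - 3P = 6P - 112 → 174 = 9P, so P = 58/3 ≈ 19.3333 and q = 4.
ΔP = 19.3333 − 20 = -0.67.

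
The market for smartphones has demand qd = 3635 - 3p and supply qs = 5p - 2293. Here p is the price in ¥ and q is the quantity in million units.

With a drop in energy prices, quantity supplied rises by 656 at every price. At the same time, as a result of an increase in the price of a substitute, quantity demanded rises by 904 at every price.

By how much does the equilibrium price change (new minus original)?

Solve the original market: 3635 - 3p = 5p - 2293, hence p = 741 and q = 1412.
After the shift, demand is qd = 4539 - 3p and supply is qs = 5p - 1637.
Setting them equal: 4539 - 3p = 5p - 1637 → 6176 = 8p, so p = 772 and q = 2223.
Δp = 772 − 741 = +31.

+31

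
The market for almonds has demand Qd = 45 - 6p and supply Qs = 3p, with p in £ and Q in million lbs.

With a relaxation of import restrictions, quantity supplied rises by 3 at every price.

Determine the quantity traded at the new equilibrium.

17

Initially, 45 - 6p = 3p, so 45 = 9p and p = 5, Q = 15.
The shock moves the curves to Qd = 45 - 6p and Qs = 3p + 3.
Clearing the new market: 45 - 6p = 3p + 3, so p = 14/3 ≈ 4.6667 and Q = 17.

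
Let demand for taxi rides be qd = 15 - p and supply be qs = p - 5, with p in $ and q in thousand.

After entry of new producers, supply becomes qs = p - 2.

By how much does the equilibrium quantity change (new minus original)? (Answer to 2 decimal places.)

+1.50

Initially, 15 - p = p - 5, so 20 = 2p and p = 10, q = 5.
With the change applied: demand qd = 15 - p, supply qs = p - 2.
Clearing the new market: 15 - p = p - 2, so p = 8.5 and q = 6.5.
Δq = 6.5 − 5 = +1.50.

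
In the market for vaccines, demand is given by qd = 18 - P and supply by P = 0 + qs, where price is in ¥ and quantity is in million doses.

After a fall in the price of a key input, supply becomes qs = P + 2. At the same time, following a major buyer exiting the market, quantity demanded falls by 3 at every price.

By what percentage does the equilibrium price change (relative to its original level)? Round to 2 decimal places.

-27.78

Before the shock: 18 - P = P ⇒ 18 = 2P ⇒ P = 9, q = 9.
With the change applied: demand qd = 15 - P, supply qs = P + 2.
Clearing the new market: 15 - P = P + 2, so P = 6.5 and q = 8.5.
%ΔP = (6.5 − 9) / 9 × 100 = -27.78%.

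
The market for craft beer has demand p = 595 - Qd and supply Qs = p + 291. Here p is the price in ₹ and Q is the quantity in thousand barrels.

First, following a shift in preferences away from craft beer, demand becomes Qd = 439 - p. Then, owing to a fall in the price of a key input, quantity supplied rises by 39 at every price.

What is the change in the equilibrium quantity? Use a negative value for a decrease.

Initially, 595 - p = p + 291, so 304 = 2p and p = 152, Q = 443.
With the change applied: demand Qd = 439 - p, supply Qs = p + 330.
Setting them equal: 439 - p = p + 330 → 109 = 2p, so p = 54.5 and Q = 384.5.
ΔQ = 384.5 − 443 = -58.5.

-58.5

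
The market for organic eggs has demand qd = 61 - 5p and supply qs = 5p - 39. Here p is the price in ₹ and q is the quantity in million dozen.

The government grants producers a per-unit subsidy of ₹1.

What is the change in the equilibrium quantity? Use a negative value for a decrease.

+2.5

Before the shock: 61 - 5p = 5p - 39 ⇒ 100 = 10p ⇒ p = 10, q = 11.
Since sellers receive the price plus the subsidy, the effective supply curve becomes qs = 5p - 34.
Setting them equal: 61 - 5p = 5p - 34 → 95 = 10p, so p = 9.5 and q = 13.5.
Δq = 13.5 − 11 = +2.5.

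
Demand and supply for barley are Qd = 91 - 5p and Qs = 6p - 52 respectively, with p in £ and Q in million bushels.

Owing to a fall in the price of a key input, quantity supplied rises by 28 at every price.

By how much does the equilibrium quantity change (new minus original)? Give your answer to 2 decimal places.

+12.73

Before the shock: 91 - 5p = 6p - 52 ⇒ 143 = 11p ⇒ p = 13, Q = 26.
The shock moves the curves to Qd = 91 - 5p and Qs = 6p - 24.
Clearing the new market: 91 - 5p = 6p - 24, so p = 115/11 ≈ 10.4545 and Q = 426/11 ≈ 38.7273.
ΔQ = 38.7273 − 26 = +12.73.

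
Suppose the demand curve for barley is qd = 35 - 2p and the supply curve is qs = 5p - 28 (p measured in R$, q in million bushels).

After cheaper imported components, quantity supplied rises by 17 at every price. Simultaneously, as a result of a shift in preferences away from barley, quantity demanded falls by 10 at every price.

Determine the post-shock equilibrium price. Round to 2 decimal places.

5.14

Initially, 35 - 2p = 5p - 28, so 63 = 7p and p = 9, q = 17.
The new curves are qd = 25 - 2p (demand) and qs = 5p - 11 (supply).
Clearing the new market: 25 - 2p = 5p - 11, so p = 36/7 ≈ 5.1429 and q = 103/7 ≈ 14.7143.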